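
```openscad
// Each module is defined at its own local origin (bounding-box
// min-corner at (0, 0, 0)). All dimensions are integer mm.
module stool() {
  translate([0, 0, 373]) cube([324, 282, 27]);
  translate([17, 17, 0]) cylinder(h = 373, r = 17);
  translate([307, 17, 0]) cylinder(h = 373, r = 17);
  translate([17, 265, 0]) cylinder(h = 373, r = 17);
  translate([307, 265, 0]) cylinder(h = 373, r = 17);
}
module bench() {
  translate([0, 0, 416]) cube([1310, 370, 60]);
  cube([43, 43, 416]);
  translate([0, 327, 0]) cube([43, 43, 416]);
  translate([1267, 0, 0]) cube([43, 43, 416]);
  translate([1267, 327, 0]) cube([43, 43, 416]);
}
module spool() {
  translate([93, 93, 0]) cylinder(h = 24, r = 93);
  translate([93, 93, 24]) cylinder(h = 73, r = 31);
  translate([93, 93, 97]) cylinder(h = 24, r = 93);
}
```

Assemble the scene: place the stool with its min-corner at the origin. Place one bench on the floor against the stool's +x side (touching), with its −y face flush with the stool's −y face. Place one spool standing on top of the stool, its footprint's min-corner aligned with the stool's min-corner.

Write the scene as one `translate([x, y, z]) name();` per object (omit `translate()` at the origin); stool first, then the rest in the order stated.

stool();
translate([324, 0, 0]) bench();
translate([0, 0, 400]) spool();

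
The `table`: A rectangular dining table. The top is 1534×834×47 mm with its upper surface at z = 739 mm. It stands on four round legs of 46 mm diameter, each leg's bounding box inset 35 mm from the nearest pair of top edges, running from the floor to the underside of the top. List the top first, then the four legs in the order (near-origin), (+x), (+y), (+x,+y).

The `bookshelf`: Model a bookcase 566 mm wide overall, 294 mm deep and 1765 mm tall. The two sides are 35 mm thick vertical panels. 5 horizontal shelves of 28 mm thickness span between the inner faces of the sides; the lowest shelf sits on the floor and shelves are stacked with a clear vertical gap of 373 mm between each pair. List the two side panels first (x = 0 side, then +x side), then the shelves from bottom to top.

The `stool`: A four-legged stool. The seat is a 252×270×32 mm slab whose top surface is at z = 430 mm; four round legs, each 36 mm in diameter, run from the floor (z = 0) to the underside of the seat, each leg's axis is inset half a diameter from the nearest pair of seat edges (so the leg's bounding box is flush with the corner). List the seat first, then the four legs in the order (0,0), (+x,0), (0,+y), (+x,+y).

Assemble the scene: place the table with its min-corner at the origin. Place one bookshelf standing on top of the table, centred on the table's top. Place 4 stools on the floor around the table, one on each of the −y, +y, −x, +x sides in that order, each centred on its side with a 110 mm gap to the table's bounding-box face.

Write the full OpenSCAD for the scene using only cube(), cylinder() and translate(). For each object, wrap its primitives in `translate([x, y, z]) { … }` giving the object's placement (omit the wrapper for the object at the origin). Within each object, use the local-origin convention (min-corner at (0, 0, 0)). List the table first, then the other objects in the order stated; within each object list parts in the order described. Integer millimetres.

translate([0, 0, 692]) cube([1534, 834, 47]);
translate([58, 58, 0]) cylinder(h = 692, r = 23);
translate([1476, 58, 0]) cylinder(h = 692, r = 23);
translate([58, 776, 0]) cylinder(h = 692, r = 23);
translate([1476, 776, 0]) cylinder(h = 692, r = 23);
translate([484, 270, 739]) {
  cube([35, 294, 1765]);
  translate([531, 0, 0]) cube([35, 294, 1765]);
  translate([35, 0, 0]) cube([496, 294, 28]);
  translate([35, 0, 401]) cube([496, 294, 28]);
  translate([35, 0, 802]) cube([496, 294, 28]);
  translate([35, 0, 1203]) cube([496, 294, 28]);
  translate([35, 0, 1604]) cube([496, 294, 28]);
}
translate([641, -380, 0]) {
  translate([0, 0, 398]) cube([252, 270, 32]);
  translate([18, 18, 0]) cylinder(h = 398, r = 18);
  translate([234, 18, 0]) cylinder(h = 398, r = 18);
  translate([18, 252, 0]) cylinder(h = 398, r = 18);
  translate([234, 252, 0]) cylinder(h = 398, r = 18);
}
translate([641, 944, 0]) {
  translate([0, 0, 398]) cube([252, 270, 32]);
  translate([18, 18, 0]) cylinder(h = 398, r = 18);
  translate([234, 18, 0]) cylinder(h = 398, r = 18);
  translate([18, 252, 0]) cylinder(h = 398, r = 18);
  translate([234, 252, 0]) cylinder(h = 398, r = 18);
}
translate([-362, 282, 0]) {
  translate([0, 0, 398]) cube([252, 270, 32]);
  translate([18, 18, 0]) cylinder(h = 398, r = 18);
  translate([234, 18, 0]) cylinder(h = 398, r = 18);
  translate([18, 252, 0]) cylinder(h = 398, r = 18);
  translate([234, 252, 0]) cylinder(h = 398, r = 18);
}
translate([1644, 282, 0]) {
  translate([0, 0, 398]) cube([252, 270, 32]);
  translate([18, 18, 0]) cylinder(h = 398, r = 18);
  translate([234, 18, 0]) cylinder(h = 398, r = 18);
  translate([18, 252, 0]) cylinder(h = 398, r = 18);
  translate([234, 252, 0]) cylinder(h = 398, r = 18);
}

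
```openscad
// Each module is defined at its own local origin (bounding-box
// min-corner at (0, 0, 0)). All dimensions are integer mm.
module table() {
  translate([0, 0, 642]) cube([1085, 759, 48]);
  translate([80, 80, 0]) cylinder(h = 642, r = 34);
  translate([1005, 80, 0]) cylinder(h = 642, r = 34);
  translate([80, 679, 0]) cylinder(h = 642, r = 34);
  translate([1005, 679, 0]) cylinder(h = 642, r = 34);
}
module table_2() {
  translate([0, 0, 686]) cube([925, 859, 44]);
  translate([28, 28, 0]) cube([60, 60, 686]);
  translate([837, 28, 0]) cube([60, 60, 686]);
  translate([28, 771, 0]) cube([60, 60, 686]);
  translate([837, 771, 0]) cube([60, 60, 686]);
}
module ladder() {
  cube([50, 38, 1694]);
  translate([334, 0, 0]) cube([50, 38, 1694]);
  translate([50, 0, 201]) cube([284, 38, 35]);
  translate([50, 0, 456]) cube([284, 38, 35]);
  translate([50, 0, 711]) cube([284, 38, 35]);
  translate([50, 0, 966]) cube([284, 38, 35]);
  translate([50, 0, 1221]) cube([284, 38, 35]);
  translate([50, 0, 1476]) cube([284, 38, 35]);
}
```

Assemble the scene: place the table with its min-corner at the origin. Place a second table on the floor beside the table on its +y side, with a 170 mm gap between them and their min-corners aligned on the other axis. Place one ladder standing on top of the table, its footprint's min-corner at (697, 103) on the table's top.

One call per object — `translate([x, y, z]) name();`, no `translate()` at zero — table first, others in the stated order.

table();
translate([0, 929, 0]) table_2();
translate([697, 103, 690]) ladder();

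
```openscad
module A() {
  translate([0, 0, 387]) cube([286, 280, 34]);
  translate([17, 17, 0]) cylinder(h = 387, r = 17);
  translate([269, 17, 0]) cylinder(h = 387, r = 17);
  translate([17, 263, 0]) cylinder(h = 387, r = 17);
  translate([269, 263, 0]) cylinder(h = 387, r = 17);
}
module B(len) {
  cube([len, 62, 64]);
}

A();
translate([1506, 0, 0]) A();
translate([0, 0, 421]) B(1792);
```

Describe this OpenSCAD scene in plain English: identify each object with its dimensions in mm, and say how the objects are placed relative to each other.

A is a four-legged stool. The seat is a 286×280×34 mm slab whose top surface is at z = 421 mm; four round legs, each 34 mm in diameter, run from the floor (z = 0) to the underside of the seat, each leg's axis is inset half a diameter from the nearest pair of seat edges (so the leg's bounding box is flush with the corner).

B is a rectangular beam 1792 mm long (x), 62 mm deep (y), 64 mm thick (z).

The beam spans the tops of two stools placed 1220 mm apart, resting at z = 421 mm.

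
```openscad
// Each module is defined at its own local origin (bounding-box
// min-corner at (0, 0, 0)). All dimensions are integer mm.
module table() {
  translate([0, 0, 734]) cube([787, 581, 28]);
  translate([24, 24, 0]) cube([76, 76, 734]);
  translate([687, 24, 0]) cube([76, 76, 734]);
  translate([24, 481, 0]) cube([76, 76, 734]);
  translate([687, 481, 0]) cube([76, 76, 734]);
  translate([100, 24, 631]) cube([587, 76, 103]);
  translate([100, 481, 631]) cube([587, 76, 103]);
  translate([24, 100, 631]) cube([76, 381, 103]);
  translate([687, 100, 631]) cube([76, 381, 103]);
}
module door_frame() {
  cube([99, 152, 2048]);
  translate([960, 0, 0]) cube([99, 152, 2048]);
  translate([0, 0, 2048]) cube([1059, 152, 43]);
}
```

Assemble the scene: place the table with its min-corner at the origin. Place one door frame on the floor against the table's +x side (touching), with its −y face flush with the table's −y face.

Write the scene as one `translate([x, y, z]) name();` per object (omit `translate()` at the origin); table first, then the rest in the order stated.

table();
translate([787, 0, 0]) door_frame();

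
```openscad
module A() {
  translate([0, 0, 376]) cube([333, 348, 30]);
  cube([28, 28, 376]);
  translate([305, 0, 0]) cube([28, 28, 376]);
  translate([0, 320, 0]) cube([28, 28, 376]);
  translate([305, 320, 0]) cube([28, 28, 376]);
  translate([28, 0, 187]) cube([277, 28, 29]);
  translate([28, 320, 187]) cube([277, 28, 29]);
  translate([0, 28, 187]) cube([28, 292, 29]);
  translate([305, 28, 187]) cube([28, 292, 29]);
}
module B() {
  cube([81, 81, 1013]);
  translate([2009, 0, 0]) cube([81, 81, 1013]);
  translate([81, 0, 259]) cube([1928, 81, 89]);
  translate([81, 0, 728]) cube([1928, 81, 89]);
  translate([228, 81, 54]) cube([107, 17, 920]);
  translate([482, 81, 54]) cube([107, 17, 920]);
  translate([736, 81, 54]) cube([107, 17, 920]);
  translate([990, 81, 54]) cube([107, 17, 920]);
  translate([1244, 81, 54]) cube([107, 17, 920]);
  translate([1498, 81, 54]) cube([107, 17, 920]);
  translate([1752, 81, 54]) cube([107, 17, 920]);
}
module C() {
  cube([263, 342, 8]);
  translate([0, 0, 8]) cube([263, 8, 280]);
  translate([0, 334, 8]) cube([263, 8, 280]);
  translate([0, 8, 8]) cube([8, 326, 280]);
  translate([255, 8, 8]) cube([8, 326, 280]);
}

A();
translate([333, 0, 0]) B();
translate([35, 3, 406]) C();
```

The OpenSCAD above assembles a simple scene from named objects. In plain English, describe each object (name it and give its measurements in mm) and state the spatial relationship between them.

A is a four-legged stool. The seat is 333×348 mm, 30 mm thick, top at z = 406 mm. It stands on four square legs, each 28×28 mm in cross-section, from z = 0 to the seat underside, each flush with a corner of the seat. Four stretchers, 28 mm wide and 29 mm tall, connect adjacent legs with their undersides at z = 187 mm, each running between the inner faces of the legs it joins and aligned with the legs' outer faces on the other axis.

B is a fence section. Two 81×81 mm posts, 1013 mm tall, stand on the floor with a clear span of 1928 mm between their inner faces. Two horizontal rails of 81×89 mm section span the gap between the posts with their undersides at z = 259 mm and z = 728 mm, flush with the posts' −y face. 7 pickets, each 107 mm wide, 17 mm thick and 920 mm tall, are fixed to the +y face of the rails with their bottoms at z = 54 mm, evenly spaced across the span with equal gaps (rounded down to the nearest mm) at the −x end and between each pair — any rounding remainder accumulates at the +x end.

C is an open-topped rectangular box: outside dimensions 263×342×288 mm, with a uniform wall and base thickness of 8 mm. The base is a full 263×342 slab on the floor; four walls sit on top of the base. The front and back walls (the −y and +y sides) span the full width; the two side walls fit between them.

The fence section is against the stool's +x side, with their −y faces flush. The open box is on top of the stool, centred.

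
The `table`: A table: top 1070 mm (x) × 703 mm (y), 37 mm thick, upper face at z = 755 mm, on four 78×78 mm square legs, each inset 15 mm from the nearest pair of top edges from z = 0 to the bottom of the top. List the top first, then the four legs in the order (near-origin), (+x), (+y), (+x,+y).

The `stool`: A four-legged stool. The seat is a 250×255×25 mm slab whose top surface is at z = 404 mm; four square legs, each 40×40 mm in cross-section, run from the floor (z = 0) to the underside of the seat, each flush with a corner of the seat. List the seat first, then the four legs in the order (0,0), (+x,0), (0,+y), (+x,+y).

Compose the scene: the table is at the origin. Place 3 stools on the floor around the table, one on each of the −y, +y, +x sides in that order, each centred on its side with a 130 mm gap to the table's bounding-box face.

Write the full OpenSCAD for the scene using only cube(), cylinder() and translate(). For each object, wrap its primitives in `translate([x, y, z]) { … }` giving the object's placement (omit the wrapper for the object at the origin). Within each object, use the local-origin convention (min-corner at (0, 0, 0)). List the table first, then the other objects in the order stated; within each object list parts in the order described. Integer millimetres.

translate([0, 0, 718]) cube([1070, 703, 37]);
translate([15, 15, 0]) cube([78, 78, 718]);
translate([977, 15, 0]) cube([78, 78, 718]);
translate([15, 610, 0]) cube([78, 78, 718]);
translate([977, 610, 0]) cube([78, 78, 718]);
translate([410, -385, 0]) {
  translate([0, 0, 379]) cube([250, 255, 25]);
  cube([40, 40, 379]);
  translate([210, 0, 0]) cube([40, 40, 379]);
  translate([0, 215, 0]) cube([40, 40, 379]);
  translate([210, 215, 0]) cube([40, 40, 379]);
}
translate([410, 833, 0]) {
  translate([0, 0, 379]) cube([250, 255, 25]);
  cube([40, 40, 379]);
  translate([210, 0, 0]) cube([40, 40, 379]);
  translate([0, 215, 0]) cube([40, 40, 379]);
  translate([210, 215, 0]) cube([40, 40, 379]);
}
translate([1200, 224, 0]) {
  translate([0, 0, 379]) cube([250, 255, 25]);
  cube([40, 40, 379]);
  translate([210, 0, 0]) cube([40, 40, 379]);
  translate([0, 215, 0]) cube([40, 40, 379]);
  translate([210, 215, 0]) cube([40, 40, 379]);
}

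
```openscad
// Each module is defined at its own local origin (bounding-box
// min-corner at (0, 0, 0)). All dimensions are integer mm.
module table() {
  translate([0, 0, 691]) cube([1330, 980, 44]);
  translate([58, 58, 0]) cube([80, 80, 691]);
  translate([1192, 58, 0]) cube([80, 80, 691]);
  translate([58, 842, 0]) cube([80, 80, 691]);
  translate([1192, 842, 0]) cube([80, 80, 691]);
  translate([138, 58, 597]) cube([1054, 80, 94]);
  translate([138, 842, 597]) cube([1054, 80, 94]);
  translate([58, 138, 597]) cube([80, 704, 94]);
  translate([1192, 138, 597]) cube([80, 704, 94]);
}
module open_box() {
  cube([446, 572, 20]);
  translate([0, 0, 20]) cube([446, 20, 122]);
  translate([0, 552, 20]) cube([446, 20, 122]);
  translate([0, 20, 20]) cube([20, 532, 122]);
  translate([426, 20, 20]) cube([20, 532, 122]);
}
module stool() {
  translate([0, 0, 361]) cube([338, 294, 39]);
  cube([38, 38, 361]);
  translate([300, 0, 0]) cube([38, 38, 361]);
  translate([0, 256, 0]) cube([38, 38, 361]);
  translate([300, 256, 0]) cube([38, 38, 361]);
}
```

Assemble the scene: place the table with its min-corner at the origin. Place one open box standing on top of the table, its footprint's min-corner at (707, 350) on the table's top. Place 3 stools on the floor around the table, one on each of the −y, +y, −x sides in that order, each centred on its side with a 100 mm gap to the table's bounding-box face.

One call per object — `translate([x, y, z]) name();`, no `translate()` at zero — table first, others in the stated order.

table();
translate([707, 350, 735]) open_box();
translate([496, -394, 0]) stool();
translate([496, 1080, 0]) stool();
translate([-438, 343, 0]) stool();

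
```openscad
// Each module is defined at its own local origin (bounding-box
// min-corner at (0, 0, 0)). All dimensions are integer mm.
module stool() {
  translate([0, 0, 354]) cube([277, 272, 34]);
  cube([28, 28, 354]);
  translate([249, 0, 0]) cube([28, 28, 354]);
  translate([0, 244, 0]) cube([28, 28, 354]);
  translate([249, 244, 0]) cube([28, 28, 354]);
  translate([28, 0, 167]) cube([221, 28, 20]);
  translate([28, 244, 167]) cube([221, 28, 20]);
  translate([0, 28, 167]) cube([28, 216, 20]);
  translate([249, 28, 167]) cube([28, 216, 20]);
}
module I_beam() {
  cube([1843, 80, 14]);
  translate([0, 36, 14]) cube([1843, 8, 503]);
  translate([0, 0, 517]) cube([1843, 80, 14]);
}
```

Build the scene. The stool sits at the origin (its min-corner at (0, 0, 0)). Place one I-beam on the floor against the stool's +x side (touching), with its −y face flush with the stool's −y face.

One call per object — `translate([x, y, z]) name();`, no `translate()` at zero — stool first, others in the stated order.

stool();
translate([277, 0, 0]) I_beam();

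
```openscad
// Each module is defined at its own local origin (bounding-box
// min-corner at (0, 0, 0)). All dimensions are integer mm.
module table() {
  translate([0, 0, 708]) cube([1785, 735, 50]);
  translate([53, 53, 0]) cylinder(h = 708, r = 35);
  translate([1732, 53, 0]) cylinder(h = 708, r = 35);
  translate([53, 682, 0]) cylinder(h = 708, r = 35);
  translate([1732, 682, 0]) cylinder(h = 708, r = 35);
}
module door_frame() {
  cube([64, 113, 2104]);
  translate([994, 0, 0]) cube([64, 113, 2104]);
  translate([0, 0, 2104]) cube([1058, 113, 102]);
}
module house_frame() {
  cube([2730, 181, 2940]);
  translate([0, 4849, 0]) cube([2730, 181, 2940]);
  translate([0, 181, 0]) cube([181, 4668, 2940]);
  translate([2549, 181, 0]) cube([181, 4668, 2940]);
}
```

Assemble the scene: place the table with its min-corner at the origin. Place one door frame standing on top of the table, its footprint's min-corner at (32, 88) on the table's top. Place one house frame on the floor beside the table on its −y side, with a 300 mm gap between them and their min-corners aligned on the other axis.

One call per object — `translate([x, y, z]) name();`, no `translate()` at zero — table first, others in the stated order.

table();
translate([32, 88, 758]) door_frame();
translate([0, -5330, 0]) house_frame();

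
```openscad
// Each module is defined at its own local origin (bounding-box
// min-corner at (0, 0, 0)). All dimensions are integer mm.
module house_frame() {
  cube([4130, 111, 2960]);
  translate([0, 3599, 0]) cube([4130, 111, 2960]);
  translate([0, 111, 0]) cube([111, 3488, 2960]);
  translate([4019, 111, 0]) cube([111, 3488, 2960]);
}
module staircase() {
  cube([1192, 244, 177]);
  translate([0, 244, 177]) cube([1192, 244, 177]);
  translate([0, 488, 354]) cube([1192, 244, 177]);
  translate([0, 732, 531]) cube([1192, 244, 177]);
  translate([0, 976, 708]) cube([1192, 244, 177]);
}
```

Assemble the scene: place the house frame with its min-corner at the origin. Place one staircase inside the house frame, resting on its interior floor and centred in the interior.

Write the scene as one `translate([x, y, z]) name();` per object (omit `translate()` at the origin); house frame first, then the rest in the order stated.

house_frame();
translate([1469, 1245, 0]) staircase();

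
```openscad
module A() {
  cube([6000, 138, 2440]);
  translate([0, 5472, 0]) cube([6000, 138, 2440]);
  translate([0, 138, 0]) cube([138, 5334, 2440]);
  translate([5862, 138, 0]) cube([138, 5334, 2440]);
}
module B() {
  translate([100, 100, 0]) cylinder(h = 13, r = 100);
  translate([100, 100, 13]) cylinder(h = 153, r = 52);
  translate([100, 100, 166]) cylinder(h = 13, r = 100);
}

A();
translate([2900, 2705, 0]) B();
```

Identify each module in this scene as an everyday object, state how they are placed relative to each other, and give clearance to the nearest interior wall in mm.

Clearances: x = 2762, y = 2567; minimum 2567 mm.

A is a house frame. B is a spool. The spool sits inside the house frame, centred. The clearance to the nearest interior wall is 2567 mm.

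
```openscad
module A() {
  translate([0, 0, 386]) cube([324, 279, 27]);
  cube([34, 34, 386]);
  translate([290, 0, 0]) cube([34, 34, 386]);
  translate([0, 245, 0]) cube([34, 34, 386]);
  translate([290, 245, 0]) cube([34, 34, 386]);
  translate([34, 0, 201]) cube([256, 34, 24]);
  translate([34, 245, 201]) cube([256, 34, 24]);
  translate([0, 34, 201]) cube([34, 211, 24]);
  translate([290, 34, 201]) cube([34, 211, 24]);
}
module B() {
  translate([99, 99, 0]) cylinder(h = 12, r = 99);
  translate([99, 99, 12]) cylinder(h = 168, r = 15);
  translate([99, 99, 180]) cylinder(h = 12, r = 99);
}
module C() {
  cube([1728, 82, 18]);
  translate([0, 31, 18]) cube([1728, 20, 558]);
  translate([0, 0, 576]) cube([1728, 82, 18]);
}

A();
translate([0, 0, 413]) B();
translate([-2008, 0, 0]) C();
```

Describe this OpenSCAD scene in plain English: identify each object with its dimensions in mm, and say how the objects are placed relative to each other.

A is a four-legged stool. The seat is a 324×279×27 mm slab whose top surface is at z = 413 mm; four square legs, each 34×34 mm in cross-section, run from the floor (z = 0) to the underside of the seat, each flush with a corner of the seat. Four stretchers, 34 mm wide and 24 mm tall, connect adjacent legs with their undersides at z = 201 mm, each running between the inner faces of the legs it joins and aligned with the legs' outer faces on the other axis.

B is a spool: two coaxial disc flanges of radius 99 mm and thickness 12 mm, joined by a core cylinder of radius 15 mm and height 168 mm. The lower flange rests on z = 0 and the three cylinders share a vertical axis.

C is an I-beam lying along x, 1728 mm long. Overall section height 594 mm. Two flanges 82 mm wide (y) and 18 mm thick, one on the floor and one at the top; a web 20 mm thick runs between them, centred on the flange width.

The spool is on top of the stool. The I-beam is on the floor beside the stool on its −x side.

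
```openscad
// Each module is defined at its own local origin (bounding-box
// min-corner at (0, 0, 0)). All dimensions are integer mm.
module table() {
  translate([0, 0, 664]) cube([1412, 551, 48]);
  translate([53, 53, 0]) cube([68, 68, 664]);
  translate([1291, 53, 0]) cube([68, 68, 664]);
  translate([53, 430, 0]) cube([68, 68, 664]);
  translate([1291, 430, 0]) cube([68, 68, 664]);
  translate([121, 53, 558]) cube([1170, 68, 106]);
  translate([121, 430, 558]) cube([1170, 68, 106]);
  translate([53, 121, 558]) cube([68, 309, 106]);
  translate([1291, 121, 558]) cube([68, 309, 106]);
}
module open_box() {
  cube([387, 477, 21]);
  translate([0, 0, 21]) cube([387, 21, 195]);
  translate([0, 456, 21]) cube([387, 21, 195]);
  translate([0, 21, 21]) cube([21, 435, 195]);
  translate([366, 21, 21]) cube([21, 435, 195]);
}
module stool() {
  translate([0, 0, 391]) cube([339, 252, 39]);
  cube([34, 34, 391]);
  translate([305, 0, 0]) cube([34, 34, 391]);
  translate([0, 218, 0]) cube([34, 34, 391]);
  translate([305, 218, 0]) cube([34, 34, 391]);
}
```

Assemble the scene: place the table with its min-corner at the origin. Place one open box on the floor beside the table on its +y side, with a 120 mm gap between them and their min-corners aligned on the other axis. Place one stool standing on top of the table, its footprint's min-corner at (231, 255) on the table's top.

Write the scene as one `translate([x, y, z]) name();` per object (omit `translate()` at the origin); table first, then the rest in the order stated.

table();
translate([0, 671, 0]) open_box();
translate([231, 255, 712]) stool();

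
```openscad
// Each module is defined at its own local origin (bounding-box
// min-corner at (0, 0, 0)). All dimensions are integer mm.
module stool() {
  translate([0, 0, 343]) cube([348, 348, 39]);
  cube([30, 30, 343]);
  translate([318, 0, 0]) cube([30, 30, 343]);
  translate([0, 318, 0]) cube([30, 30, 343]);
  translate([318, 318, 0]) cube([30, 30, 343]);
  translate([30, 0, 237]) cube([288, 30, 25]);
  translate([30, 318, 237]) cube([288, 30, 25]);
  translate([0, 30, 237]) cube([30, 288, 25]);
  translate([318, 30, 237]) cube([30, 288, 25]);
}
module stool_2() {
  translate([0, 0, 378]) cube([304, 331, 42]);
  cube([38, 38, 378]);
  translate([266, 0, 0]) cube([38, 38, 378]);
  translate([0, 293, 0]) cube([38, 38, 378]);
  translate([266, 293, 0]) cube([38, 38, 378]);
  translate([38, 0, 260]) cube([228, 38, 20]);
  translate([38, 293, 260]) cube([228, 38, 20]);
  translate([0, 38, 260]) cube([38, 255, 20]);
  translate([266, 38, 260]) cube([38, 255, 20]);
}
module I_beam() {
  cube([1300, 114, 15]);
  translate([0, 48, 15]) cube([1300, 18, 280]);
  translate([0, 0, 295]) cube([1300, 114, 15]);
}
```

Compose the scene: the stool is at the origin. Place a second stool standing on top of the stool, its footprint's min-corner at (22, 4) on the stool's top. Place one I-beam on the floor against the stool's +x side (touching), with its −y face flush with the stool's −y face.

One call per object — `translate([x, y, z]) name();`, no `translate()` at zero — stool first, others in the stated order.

stool();
translate([22, 4, 382]) stool_2();
translate([348, 0, 0]) I_beam();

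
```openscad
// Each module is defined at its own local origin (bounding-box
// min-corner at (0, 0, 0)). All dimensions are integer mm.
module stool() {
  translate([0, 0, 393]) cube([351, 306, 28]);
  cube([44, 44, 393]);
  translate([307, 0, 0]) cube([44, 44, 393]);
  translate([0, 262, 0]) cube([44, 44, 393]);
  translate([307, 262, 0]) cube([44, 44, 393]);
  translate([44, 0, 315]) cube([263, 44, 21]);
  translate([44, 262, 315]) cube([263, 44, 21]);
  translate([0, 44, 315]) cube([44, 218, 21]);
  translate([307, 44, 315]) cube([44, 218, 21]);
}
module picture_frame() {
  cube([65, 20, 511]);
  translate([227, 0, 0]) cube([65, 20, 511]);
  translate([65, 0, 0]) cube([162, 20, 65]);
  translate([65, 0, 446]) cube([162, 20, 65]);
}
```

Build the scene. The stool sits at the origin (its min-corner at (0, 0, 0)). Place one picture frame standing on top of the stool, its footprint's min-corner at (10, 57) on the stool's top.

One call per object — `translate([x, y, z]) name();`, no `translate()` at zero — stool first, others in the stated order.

stool();
translate([10, 57, 421]) picture_frame();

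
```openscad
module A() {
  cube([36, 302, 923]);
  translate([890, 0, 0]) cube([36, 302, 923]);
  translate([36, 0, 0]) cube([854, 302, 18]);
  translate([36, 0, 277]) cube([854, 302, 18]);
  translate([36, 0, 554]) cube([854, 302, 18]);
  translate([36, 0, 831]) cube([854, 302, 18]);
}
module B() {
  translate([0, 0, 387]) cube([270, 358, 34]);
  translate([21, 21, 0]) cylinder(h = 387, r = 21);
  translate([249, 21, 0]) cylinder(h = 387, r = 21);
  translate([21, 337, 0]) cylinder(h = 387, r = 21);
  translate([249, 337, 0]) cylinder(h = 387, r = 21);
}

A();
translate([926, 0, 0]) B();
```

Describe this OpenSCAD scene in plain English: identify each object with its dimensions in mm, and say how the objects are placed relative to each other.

A is a bookshelf 926 mm wide overall, 302 mm deep and 923 mm tall. The two sides are 36 mm thick vertical panels. 4 horizontal shelves of 18 mm thickness span between the inner faces of the sides; the lowest shelf sits on the floor and shelves are stacked with a clear vertical gap of 259 mm between each pair.

B is a four-legged stool. The seat is a 270×358×34 mm slab whose top surface is at z = 421 mm; four round legs, each 42 mm in diameter, run from the floor (z = 0) to the underside of the seat, each leg's axis is inset half a diameter from the nearest pair of seat edges (so the leg's bounding box is flush with the corner).

The stool is against the bookshelf's +x side, with their −y faces flush.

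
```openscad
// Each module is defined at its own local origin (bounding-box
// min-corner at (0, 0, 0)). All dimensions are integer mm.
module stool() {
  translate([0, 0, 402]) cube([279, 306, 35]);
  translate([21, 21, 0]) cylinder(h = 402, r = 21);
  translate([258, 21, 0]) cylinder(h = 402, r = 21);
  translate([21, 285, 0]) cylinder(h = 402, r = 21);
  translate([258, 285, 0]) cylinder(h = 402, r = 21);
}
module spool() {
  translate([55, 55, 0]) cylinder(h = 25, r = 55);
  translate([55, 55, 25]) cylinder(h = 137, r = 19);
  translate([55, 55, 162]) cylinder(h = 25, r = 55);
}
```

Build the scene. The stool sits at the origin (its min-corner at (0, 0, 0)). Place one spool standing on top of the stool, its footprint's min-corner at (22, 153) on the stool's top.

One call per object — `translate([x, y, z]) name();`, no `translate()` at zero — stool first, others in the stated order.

stool();
translate([22, 153, 437]) spool();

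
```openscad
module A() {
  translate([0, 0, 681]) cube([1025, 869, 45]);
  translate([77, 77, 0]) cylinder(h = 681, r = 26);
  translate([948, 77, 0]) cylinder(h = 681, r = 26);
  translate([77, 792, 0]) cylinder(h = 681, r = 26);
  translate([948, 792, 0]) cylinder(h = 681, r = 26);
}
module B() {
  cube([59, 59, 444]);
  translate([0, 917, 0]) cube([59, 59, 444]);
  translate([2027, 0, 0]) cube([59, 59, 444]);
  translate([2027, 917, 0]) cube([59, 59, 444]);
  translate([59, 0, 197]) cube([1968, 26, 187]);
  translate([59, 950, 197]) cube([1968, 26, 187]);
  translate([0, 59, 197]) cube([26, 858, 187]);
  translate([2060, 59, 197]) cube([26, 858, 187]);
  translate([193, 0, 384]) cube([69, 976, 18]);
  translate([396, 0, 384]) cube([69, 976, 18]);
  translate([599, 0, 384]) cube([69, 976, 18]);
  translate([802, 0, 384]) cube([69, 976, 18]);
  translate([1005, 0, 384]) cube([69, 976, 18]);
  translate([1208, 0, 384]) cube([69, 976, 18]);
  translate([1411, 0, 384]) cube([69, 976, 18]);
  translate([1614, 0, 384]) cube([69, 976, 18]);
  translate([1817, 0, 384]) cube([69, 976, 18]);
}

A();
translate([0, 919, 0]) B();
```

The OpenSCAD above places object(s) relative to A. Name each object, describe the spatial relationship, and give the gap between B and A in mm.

A is a table. B is a bed frame. The bed frame is on the floor beside the table on its +y side. The gap between the bed frame and the table is 50 mm.

The bed frame's nearest face is 50 mm from the table's +y face.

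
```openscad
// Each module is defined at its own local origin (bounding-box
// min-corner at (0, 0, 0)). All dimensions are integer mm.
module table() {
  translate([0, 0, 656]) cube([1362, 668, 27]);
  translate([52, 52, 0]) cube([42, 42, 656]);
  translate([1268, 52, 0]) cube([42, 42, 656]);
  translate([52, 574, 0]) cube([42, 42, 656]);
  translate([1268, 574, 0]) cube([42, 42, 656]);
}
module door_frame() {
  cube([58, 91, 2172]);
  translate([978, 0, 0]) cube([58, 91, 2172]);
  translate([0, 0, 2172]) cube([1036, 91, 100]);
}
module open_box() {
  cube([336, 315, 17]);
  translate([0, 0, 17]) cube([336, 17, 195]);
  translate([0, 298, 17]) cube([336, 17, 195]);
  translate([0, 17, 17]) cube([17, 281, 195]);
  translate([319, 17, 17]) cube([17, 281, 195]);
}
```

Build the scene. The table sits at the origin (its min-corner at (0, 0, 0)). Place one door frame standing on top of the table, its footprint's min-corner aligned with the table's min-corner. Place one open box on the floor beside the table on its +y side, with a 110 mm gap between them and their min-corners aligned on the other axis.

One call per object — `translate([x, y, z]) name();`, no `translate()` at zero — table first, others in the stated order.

table();
translate([0, 0, 683]) door_frame();
translate([0, 778, 0]) open_box();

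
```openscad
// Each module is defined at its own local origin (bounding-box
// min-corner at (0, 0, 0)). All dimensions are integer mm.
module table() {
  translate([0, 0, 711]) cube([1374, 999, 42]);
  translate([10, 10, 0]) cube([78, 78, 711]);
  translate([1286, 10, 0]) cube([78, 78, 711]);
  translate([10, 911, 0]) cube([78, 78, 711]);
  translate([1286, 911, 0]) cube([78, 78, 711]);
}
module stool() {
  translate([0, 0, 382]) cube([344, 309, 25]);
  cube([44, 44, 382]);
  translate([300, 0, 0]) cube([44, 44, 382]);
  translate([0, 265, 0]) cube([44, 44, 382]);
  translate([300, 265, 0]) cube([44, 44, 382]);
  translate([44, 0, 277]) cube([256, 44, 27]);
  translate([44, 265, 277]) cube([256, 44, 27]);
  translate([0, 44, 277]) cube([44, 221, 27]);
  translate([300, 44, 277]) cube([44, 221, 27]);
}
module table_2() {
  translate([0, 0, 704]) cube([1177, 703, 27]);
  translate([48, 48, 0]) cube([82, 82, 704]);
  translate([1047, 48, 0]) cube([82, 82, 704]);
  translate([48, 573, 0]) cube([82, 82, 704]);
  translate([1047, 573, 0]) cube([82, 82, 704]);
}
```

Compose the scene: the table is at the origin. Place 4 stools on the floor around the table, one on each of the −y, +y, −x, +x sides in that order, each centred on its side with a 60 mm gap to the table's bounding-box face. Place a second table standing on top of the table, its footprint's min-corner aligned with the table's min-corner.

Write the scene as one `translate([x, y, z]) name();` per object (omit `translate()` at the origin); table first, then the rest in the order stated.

table();
translate([515, -369, 0]) stool();
translate([515, 1059, 0]) stool();
translate([-404, 345, 0]) stool();
translate([1434, 345, 0]) stool();
translate([0, 0, 753]) table_2();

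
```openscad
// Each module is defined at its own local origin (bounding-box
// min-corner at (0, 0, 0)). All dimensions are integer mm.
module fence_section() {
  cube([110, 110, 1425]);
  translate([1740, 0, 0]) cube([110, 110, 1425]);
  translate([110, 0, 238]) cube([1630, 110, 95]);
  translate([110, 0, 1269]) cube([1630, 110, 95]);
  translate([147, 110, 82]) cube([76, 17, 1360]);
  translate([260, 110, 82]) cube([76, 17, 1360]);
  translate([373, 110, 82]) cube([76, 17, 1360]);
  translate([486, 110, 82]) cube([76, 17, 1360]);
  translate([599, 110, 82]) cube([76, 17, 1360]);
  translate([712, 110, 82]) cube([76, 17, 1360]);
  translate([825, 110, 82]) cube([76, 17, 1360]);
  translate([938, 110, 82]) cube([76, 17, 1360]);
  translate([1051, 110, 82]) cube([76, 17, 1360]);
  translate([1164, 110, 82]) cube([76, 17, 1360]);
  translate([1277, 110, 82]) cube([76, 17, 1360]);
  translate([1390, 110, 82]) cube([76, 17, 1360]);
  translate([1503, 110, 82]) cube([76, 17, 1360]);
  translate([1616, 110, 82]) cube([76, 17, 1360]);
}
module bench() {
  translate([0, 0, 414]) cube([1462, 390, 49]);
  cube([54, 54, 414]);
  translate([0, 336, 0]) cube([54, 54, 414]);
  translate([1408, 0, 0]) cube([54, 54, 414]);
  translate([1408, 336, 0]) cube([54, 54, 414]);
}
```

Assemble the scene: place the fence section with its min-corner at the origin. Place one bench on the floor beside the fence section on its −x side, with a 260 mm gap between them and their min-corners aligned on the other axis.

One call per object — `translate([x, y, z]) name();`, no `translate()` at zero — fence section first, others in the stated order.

fence_section();
translate([-1722, 0, 0]) bench();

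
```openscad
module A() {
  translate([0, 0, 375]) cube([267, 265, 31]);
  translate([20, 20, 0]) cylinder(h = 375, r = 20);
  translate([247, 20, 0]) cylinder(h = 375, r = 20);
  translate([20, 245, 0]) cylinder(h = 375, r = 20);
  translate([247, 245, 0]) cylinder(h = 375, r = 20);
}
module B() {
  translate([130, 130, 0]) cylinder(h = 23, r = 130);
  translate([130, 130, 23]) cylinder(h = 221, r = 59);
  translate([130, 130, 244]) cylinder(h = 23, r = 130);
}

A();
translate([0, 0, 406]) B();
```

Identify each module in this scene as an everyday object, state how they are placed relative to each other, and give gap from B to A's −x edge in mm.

A is a stool. B is a spool. The spool is on top of the stool. The gap from the spool to the stool's −x edge is 0 mm.

The spool's min-x is at 0; the stool's min-x is 0; gap = 0 mm.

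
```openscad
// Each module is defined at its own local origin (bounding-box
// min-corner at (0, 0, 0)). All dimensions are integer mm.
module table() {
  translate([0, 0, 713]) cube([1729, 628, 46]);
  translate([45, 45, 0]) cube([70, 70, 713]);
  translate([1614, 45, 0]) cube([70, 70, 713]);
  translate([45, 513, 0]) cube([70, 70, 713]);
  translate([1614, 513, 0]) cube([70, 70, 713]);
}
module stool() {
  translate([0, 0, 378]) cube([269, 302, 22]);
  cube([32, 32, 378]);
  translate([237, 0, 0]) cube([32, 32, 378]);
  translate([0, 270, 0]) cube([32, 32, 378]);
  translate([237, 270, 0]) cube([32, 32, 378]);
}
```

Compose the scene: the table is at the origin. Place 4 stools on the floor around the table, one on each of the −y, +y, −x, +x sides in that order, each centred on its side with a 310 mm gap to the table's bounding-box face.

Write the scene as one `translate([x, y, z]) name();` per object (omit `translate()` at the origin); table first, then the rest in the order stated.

table();
translate([730, -612, 0]) stool();
translate([730, 938, 0]) stool();
translate([-579, 163, 0]) stool();
translate([2039, 163, 0]) stool();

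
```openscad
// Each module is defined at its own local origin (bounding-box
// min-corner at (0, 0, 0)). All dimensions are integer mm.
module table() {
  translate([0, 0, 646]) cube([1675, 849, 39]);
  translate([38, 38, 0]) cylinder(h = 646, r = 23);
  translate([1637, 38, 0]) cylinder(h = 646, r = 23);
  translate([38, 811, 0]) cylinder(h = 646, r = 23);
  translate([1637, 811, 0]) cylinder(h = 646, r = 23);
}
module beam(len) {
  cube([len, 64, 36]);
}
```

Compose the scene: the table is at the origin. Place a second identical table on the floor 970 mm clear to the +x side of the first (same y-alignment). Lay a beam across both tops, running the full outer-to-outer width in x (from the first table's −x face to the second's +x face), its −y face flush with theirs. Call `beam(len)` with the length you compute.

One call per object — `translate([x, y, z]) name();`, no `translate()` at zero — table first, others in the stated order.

table();
translate([2645, 0, 0]) table();
translate([0, 0, 685]) beam(4320);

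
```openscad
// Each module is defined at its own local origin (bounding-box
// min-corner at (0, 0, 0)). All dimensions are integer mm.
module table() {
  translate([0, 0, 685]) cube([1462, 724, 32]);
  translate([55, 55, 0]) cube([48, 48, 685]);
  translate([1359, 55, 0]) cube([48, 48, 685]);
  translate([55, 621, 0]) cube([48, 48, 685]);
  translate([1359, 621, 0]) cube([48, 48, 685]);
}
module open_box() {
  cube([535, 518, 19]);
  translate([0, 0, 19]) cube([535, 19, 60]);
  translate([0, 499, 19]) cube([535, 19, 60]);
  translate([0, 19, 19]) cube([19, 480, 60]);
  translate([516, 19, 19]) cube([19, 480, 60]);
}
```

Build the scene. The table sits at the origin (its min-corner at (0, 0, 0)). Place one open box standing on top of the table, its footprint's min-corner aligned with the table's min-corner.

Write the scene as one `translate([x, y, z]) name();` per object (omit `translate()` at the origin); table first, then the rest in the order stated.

table();
translate([0, 0, 717]) open_box();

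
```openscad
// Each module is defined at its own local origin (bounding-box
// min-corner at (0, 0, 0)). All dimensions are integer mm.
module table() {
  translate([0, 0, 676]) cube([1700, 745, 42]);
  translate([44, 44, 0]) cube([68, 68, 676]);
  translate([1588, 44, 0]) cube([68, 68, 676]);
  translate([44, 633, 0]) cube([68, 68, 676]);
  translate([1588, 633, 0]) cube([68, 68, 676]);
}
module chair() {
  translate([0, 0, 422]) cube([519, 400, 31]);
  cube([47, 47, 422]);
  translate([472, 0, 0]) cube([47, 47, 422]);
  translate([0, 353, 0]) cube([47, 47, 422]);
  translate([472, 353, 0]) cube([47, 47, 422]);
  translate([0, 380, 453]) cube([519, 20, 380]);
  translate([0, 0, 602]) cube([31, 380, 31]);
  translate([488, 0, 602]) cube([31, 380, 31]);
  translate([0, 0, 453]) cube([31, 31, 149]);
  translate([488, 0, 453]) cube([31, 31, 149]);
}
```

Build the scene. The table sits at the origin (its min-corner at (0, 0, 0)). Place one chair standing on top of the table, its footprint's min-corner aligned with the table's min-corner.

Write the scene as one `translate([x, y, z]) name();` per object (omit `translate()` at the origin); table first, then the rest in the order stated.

table();
translate([0, 0, 718]) chair();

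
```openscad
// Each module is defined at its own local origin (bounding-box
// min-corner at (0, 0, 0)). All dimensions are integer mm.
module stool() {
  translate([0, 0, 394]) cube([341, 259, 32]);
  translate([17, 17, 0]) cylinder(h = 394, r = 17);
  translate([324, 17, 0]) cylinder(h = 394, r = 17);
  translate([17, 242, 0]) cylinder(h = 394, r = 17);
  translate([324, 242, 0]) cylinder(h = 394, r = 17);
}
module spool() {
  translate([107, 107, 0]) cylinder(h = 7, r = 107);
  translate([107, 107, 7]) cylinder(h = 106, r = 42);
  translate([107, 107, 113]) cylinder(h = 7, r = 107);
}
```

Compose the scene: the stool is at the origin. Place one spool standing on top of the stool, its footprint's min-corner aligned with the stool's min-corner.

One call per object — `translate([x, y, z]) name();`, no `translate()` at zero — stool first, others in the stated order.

stool();
translate([0, 0, 426]) spool();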